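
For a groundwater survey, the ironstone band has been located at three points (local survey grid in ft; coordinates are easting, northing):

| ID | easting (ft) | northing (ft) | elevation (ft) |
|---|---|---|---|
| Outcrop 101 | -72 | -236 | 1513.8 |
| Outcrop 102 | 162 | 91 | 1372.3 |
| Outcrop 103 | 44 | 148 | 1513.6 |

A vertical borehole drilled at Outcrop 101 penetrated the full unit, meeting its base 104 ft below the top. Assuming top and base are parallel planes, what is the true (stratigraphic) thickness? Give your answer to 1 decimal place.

Let the plane be z = a·easting + b·northing + c.
Outcrop 102−Outcrop 101: 234a + 327b = −141.5;  Outcrop 103−Outcrop 101: 116a + 384b = −0.2.
Solving gives a = −1.04519, b = 0.31521.
|∇z| = √(a²+b²) = 1.09169, so dip δ = arctan(1.09169) = 47.51°.
True thickness = vertical thickness × cos δ = 104 × cos 47.51° = 70.2 ft.

70.2 ft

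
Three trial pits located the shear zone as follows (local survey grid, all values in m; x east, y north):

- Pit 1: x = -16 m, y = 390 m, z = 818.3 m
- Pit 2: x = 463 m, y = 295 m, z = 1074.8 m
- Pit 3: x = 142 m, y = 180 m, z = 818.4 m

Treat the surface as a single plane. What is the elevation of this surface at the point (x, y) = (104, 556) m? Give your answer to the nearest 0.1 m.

Two edge vectors: Pit 1→Pit 2 = (479, -95, 256.5), Pit 1→Pit 3 = (158, -210, 0.1).
Normal n = (Pit 1→Pit 2) × (Pit 1→Pit 3) = (53855.5, 40479.1, -85580).
So ∂z/∂x = −n_x/n_z = 0.62930 and ∂z/∂y = −n_y/n_z = 0.47300.
Intercept c from Pit 1: 818.3 + 10.07 − 184.47 = 643.90.
At (104, 556): z = 65.4 + 263.0 + 643.90 = 972.3 m.

972.3 m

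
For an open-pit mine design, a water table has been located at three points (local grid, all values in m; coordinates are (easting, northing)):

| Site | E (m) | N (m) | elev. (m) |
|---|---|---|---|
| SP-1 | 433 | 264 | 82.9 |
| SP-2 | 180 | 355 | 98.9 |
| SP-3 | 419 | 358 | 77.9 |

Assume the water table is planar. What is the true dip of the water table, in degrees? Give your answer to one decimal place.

6.2°

Two edge vectors: SP-1→SP-2 = (-253, 91, 16), SP-1→SP-3 = (-14, 94, -5).
Normal n = (SP-1→SP-2) × (SP-1→SP-3) = (-1959, -1489, -22508).
So ∂z/∂E = −n_x/n_z = −0.08704 and ∂z/∂N = −n_y/n_z = −0.06615.
Gradient magnitude |∇z| = √(a² + b²) = √(0.00758 + 0.00438) = 0.10932.
True dip = arctan(0.10932) = 6.2°, dipping toward NE (azimuth ≈ 053°).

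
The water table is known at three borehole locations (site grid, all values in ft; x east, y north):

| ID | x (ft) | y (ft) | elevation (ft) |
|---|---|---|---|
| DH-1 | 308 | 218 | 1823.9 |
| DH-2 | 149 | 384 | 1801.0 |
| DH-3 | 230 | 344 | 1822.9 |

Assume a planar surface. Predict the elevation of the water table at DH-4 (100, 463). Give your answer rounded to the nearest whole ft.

1800 ft

Two edge vectors: DH-1→DH-2 = (-159, 166, -22.9), DH-1→DH-3 = (-78, 126, -1).
Normal n = (DH-1→DH-2) × (DH-1→DH-3) = (2719.4, 1627.2, -7086).
So ∂z/∂x = −n_x/n_z = 0.38377 and ∂z/∂y = −n_y/n_z = 0.22964.
Intercept c from DH-1: 1823.9 − 118.20 − 50.06 = 1655.64.
At (100, 463): z = 38.4 + 106.3 + 1655.64 = 1800.3 ft.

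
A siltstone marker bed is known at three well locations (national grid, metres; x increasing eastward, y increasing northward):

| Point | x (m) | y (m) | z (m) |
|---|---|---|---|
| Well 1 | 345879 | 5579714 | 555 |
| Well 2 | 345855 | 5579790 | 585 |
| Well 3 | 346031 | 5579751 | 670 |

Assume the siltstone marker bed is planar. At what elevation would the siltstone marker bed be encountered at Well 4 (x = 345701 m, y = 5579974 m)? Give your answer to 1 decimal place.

598.8 m

Two edge vectors: Well 1→Well 2 = (-24, 76, 30), Well 1→Well 3 = (152, 37, 115).
Normal n = (Well 1→Well 2) × (Well 1→Well 3) = (7630, 7320, -12440).
So ∂z/∂x = −n_x/n_z = 0.613344051 and ∂z/∂y = −n_y/n_z = 0.588424437.
Intercept c from Well 1: 555 − 212142.83 − 3283240.07 = −3494827.90.
At (345701, 5579974): z = 212033.7 + 3283393.1 − 3494827.90 = 598.8 m.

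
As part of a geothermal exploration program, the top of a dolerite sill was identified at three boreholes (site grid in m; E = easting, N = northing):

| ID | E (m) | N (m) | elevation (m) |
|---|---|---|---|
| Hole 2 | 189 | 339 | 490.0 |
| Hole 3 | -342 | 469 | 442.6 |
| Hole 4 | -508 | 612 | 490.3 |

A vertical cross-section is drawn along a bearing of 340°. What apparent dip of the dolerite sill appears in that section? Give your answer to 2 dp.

Two edge vectors: Hole 2→Hole 3 = (-531, 130, -47.4), Hole 2→Hole 4 = (-697, 273, 0.3).
Normal n = (Hole 2→Hole 3) × (Hole 2→Hole 4) = (12979.2, 33197.1, -54353).
So ∂z/∂E = −n_x/n_z = 0.23879 and ∂z/∂N = −n_y/n_z = 0.61077.
Unit vector along 340° is (sin 340°, cos 340°) = (-0.3420, 0.9397).
Slope in that direction = a·(-0.3420) + b·(0.9397) = 0.49226.
Apparent dip = arctan|0.49226| = 26.21° (true dip is 33.3°, so apparent ≤ true as expected).

26.21°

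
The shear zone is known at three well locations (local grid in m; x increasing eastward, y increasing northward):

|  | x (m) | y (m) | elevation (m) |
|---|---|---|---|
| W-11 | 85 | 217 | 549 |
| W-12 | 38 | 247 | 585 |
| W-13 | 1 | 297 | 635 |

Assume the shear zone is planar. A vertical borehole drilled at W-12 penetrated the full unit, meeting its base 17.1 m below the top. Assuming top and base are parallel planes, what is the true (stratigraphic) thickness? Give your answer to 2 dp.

Let the plane be z = a·x + b·y + c.
W-12−W-11: −47a + 30b = 36;  W-13−W-11: −84a + 80b = 86.
Solving gives a = −0.24194, b = 0.82097.
|∇z| = √(a²+b²) = 0.85587, so dip δ = arctan(0.85587) = 40.56°.
True thickness = vertical thickness × cos δ = 17.1 × cos 40.56° = 12.99 m.

12.99 m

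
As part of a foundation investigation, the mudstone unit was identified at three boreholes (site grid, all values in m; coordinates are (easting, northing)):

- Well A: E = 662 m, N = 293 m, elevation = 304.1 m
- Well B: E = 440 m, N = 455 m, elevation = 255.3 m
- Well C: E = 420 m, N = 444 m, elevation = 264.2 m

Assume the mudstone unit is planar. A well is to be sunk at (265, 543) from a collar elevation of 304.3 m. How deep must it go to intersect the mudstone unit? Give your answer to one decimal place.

66.8 m

Let the plane be z = a·E + b·N + c.
Well B−Well A: −222a + 162b = −48.8;  Well C−Well A: −242a + 151b = −39.9.
Solving gives a = −0.15927, b = −0.51950.
Then c = 304.1 − a·662 − b·293 = 561.75.
At (265, 543): z_contact = −42.21 − 282.09 + 561.75 = 237.46 m.
Depth below ground = 304.3 − 237.46 = 66.8 m.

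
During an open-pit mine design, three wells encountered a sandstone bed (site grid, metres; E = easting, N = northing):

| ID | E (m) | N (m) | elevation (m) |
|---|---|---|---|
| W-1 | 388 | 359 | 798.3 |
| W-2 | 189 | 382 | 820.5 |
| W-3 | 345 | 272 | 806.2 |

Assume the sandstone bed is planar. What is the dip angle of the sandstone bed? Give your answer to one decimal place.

Let the plane be z = a·E + b·N + c.
W-2−W-1: −199a + 23b = 22.2;  W-3−W-1: −43a − 87b = 7.9.
Solving gives a = −0.11546, b = −0.03374.
Gradient magnitude |∇z| = √(a² + b²) = √(0.01333 + 0.00114) = 0.12029.
True dip = arctan(0.12029) = 6.9°, dipping toward ENE (azimuth ≈ 074°).

6.9°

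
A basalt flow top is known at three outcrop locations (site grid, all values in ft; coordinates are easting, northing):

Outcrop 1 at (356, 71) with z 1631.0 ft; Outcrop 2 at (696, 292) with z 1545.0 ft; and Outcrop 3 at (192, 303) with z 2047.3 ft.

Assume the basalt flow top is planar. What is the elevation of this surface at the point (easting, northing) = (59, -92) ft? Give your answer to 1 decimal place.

Let the plane be z = a·easting + b·northing + c.
Outcrop 2−Outcrop 1: 340a + 221b = −86;  Outcrop 3−Outcrop 1: −164a + 232b = 416.3.
Solving gives a = −0.97247, b = 1.10696.
Then c = 1631 − a·356 − b·71 = 1898.60.
At (59, -92): z = −57.4 − 101.8 + 1898.60 = 1739.4 ft.

1739.4 ft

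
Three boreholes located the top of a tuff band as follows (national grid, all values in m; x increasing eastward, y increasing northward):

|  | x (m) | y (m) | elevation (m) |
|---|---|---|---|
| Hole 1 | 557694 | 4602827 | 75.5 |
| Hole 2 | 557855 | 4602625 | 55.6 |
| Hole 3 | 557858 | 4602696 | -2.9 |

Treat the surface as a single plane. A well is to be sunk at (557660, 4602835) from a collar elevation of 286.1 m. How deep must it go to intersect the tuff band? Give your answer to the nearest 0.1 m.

Let the plane be z = a·x + b·y + c.
Hole 2−Hole 1: 161a − 202b = −19.9;  Hole 3−Hole 1: 164a − 131b = −78.4.
Solving gives a = −1.099102766, b = −0.777502700.
Then c = 75.5 − a·557694 − b·4602827 = 4191748.94.
At (557660, 4602835): z_contact = −612925.65 − 3578716.64 + 4191748.94 = 106.65 m.
Depth below ground = 286.1 − 106.65 = 179.5 m.

179.5 m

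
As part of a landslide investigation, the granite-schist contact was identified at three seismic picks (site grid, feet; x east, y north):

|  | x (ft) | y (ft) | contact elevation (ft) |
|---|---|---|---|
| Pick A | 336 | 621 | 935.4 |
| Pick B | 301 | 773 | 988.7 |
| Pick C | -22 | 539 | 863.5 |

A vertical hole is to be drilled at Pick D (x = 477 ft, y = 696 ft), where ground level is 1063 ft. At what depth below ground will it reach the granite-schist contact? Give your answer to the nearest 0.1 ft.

Two edge vectors: Pick A→Pick B = (-35, 152, 53.3), Pick A→Pick C = (-358, -82, -71.9).
Normal n = (Pick A→Pick B) × (Pick A→Pick C) = (-6558.2, -21597.9, 57286).
So ∂z/∂x = −n_x/n_z = 0.11448 and ∂z/∂y = −n_y/n_z = 0.37702.
Intercept c from Pick A: 935.4 − 38.47 − 234.13 = 662.81.
At (477, 696): z_contact = 54.61 + 262.41 + 662.81 = 979.82 ft.
Depth below ground = 1063 − 979.82 = 83.2 ft.

83.2 ft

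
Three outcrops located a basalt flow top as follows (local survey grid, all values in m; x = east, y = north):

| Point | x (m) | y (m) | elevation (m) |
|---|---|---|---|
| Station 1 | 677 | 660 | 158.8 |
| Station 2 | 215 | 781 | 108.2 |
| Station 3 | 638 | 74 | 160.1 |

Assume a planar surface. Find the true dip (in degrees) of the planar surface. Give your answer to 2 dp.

6.13°

Let the plane be z = a·x + b·y + c.
Station 2−Station 1: −462a + 121b = −50.6;  Station 3−Station 1: −39a − 586b = 1.3.
Solving gives a = 0.10708, b = −0.00934.
Gradient magnitude |∇z| = √(a² + b²) = √(0.01147 + 0.00009) = 0.10748.
True dip = arctan(0.10748) = 6.13°, dipping toward W (azimuth ≈ 275°).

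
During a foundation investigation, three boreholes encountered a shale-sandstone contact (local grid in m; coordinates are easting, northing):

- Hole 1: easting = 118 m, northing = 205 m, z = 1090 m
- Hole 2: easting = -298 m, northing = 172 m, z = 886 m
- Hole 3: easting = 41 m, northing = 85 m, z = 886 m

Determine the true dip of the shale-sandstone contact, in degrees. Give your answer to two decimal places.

Two edge vectors: Hole 1→Hole 2 = (-416, -33, -204), Hole 1→Hole 3 = (-77, -120, -204).
Normal n = (Hole 1→Hole 2) × (Hole 1→Hole 3) = (-17748, -69156, 47379).
So ∂z/∂easting = −n_x/n_z = 0.37460 and ∂z/∂northing = −n_y/n_z = 1.45963.
Gradient magnitude |∇z| = √(a² + b²) = √(0.14032 + 2.13053) = 1.50694.
True dip = arctan(1.50694) = 56.43°, dipping toward SSW (azimuth ≈ 194°).

56.43°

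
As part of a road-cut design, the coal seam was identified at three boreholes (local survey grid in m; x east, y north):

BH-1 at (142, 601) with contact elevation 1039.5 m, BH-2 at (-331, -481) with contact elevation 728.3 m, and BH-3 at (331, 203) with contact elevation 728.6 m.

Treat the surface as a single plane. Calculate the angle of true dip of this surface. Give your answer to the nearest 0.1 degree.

37.0°

Let the plane be z = a·x + b·y + c.
BH-2−BH-1: −473a − 1082b = −311.2;  BH-3−BH-1: 189a − 398b = −310.9.
Solving gives a = −0.54115, b = 0.52418.
Gradient magnitude |∇z| = √(a² + b²) = √(0.29284 + 0.27476) = 0.75339.
True dip = arctan(0.75339) = 37.0°, dipping toward SE (azimuth ≈ 134°).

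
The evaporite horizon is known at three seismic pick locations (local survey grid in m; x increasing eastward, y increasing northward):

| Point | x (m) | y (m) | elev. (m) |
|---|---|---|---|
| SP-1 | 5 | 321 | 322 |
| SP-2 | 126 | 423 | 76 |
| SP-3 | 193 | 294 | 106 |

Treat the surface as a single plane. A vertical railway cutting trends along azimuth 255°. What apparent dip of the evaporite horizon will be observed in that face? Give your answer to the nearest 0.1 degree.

55.7°

Two edge vectors: SP-1→SP-2 = (121, 102, -246), SP-1→SP-3 = (188, -27, -216).
Normal n = (SP-1→SP-2) × (SP-1→SP-3) = (-28674, -20112, -22443).
So ∂z/∂x = −n_x/n_z = −1.27764 and ∂z/∂y = −n_y/n_z = −0.89614.
Unit vector along 255° is (sin 255°, cos 255°) = (-0.9659, -0.2588).
Slope in that direction = a·(-0.9659) + b·(-0.2588) = 1.46604.
Apparent dip = arctan|1.46604| = 55.7° (true dip is 57.3°, so apparent ≤ true as expected).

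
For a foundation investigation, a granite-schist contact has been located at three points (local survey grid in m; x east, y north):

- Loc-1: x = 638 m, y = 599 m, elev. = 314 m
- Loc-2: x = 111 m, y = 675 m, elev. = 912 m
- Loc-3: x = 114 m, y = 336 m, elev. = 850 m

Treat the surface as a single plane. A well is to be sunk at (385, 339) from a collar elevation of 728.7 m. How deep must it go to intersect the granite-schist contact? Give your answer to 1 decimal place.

178.9 m

Let the plane be z = a·x + b·y + c.
Loc-2−Loc-1: −527a + 76b = 598;  Loc-3−Loc-1: −524a − 263b = 536.
Solving gives a = −1.10977, b = 0.17307.
Then c = 314 − a·638 − b·599 = 918.36.
At (385, 339): z_contact = −427.26 + 58.67 + 918.36 = 549.77 m.
Depth below ground = 728.7 − 549.77 = 178.9 m.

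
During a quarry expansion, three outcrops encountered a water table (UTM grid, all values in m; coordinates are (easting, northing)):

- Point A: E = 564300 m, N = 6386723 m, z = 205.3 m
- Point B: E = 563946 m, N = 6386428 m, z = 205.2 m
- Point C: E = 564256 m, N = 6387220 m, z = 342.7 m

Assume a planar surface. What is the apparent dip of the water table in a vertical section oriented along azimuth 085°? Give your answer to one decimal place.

Two edge vectors: Point A→Point B = (-354, -295, -0.1), Point A→Point C = (-44, 497, 137.4).
Normal n = (Point A→Point B) × (Point A→Point C) = (-40483.3, 48644, -188918).
So ∂z/∂E = −n_x/n_z = −0.21429 and ∂z/∂N = −n_y/n_z = 0.25749.
Unit vector along 085° is (sin 85°, cos 85°) = (0.9962, 0.0872).
Slope in that direction = a·(0.9962) + b·(0.0872) = −0.19103.
Apparent dip = arctan|0.19103| = 10.8° (true dip is 18.5°, so apparent ≤ true as expected).

10.8°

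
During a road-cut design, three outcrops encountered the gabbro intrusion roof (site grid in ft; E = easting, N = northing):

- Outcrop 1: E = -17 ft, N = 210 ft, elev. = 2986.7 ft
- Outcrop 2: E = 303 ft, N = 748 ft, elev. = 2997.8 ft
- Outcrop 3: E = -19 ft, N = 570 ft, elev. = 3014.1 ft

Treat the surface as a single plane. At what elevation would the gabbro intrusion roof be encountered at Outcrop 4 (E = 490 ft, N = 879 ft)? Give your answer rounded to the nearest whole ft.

Let the plane be z = a·E + b·N + c.
Outcrop 2−Outcrop 1: 320a + 538b = 11.1;  Outcrop 3−Outcrop 1: −2a + 360b = 27.4.
Solving gives a = −0.09241, b = 0.07560.
Then c = 2986.7 − a·-17 − b·210 = 2969.25.
At (490, 879): z = −45.3 + 66.5 + 2969.25 = 2990.4 ft.

2990 ft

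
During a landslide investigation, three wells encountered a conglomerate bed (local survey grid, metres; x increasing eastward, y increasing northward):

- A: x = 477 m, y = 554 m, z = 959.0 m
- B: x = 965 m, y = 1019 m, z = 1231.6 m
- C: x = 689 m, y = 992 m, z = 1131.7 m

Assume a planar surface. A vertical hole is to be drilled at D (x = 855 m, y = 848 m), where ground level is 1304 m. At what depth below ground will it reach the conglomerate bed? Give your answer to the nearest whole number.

Let the plane be z = a·x + b·y + c.
B−A: 488a + 465b = 272.6;  C−A: 212a + 438b = 172.7.
Solving gives a = 0.33946, b = 0.22999.
Then c = 959 − a·477 − b·554 = 669.67.
At (855, 848): z_contact = 290.2 + 195.0 + 669.67 = 1154.9 m.
Depth below ground = 1304 − 1154.9 = 149 m.

149 m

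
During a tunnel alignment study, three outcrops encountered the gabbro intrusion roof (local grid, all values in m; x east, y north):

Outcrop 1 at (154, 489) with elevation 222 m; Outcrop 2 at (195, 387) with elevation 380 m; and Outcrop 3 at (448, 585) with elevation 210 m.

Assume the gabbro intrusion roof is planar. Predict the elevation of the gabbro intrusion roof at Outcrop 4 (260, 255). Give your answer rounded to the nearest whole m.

589 m

Two edge vectors: Outcrop 1→Outcrop 2 = (41, -102, 158), Outcrop 1→Outcrop 3 = (294, 96, -12).
Normal n = (Outcrop 1→Outcrop 2) × (Outcrop 1→Outcrop 3) = (-13944, 46944, 33924).
So ∂z/∂x = −n_x/n_z = 0.41104 and ∂z/∂y = −n_y/n_z = −1.38380.
Intercept c from Outcrop 1: 222 − 63.30 + 676.68 = 835.38.
At (260, 255): z = 106.9 − 352.9 + 835.38 = 589.4 m.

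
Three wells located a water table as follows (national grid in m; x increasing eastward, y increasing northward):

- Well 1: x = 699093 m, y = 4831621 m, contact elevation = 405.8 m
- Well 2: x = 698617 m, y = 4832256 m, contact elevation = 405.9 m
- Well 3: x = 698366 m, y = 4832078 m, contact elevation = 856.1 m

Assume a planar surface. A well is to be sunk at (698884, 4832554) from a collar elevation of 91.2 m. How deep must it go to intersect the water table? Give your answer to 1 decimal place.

259.6 m

Two edge vectors: Well 1→Well 2 = (-476, 635, 0.1), Well 1→Well 3 = (-727, 457, 450.3).
Normal n = (Well 1→Well 2) × (Well 1→Well 3) = (285894.8, 214270.1, 244113).
So ∂z/∂x = −n_x/n_z = −1.171157620 and ∂z/∂y = −n_y/n_z = −0.877749649.
Intercept c from Well 1: 405.8 + 818748.09 + 4240953.64 = 5060107.53.
At (698884, 4832554): z_contact = −818503.32 − 4241772.58 + 5060107.53 = -168.37 m.
Depth below ground = 91.2 − (-168.37) = 259.6 m.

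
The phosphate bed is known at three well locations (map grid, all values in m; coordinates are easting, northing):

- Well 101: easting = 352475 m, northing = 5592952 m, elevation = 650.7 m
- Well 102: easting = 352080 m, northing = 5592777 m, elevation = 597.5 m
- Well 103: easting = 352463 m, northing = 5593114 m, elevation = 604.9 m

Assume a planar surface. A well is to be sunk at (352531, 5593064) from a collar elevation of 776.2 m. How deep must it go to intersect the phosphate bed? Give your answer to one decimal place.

141.0 m

Two edge vectors: Well 101→Well 102 = (-395, -175, -53.2), Well 101→Well 103 = (-12, 162, -45.8).
Normal n = (Well 101→Well 102) × (Well 101→Well 103) = (16633.4, -17452.6, -66090).
So ∂z/∂easting = −n_x/n_z = 0.251678015 and ∂z/∂northing = −n_y/n_z = −0.264073233.
Intercept c from Well 101: 650.7 − 88710.21 + 1476948.92 = 1388889.41.
At (352531, 5593064): z_contact = 88724.30 − 1476978.50 + 1388889.41 = 635.22 m.
Depth below ground = 776.2 − 635.22 = 141.0 m.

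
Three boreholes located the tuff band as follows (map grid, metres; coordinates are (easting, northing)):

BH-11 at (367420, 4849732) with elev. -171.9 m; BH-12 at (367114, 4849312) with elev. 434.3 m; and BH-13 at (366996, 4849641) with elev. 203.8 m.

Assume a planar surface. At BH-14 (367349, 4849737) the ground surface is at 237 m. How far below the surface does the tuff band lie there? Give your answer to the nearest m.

Two edge vectors: BH-11→BH-12 = (-306, -420, 606.2), BH-11→BH-13 = (-424, -91, 375.7).
Normal n = (BH-11→BH-12) × (BH-11→BH-13) = (-102629.8, -142064.6, -150234).
So ∂z/∂E = −n_x/n_z = −0.68313298 and ∂z/∂N = −n_y/n_z = −0.94562216.
Intercept c from BH-11: -171.9 + 250996.72 + 4586014.06 = 4836838.88.
At (367349, 4849737): z_contact = −250948.2 − 4586018.8 + 4836838.88 = -128.1 m.
Depth below ground = 237 − (-128.1) = 365 m.

365 m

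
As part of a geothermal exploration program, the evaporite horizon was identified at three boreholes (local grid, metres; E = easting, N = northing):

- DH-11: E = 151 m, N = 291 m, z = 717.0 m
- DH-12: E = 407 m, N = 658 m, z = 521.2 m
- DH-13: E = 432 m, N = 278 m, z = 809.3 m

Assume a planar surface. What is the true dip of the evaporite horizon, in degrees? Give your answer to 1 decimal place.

Two edge vectors: DH-11→DH-12 = (256, 367, -195.8), DH-11→DH-13 = (281, -13, 92.3).
Normal n = (DH-11→DH-12) × (DH-11→DH-13) = (31328.7, -78648.6, -106455).
So ∂z/∂E = −n_x/n_z = 0.29429 and ∂z/∂N = −n_y/n_z = −0.73880.
Gradient magnitude |∇z| = √(a² + b²) = √(0.08661 + 0.54582) = 0.79525.
True dip = arctan(0.79525) = 38.5°, dipping toward NNW (azimuth ≈ 338°).

38.5°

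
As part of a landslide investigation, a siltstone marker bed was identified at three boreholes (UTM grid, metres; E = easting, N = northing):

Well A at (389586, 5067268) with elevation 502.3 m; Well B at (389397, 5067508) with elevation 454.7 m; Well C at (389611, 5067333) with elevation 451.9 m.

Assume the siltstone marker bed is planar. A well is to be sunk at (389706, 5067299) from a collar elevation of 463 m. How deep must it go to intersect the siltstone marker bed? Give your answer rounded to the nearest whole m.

Two edge vectors: Well A→Well B = (-189, 240, -47.6), Well A→Well C = (25, 65, -50.4).
Normal n = (Well A→Well B) × (Well A→Well C) = (-9002, -10715.6, -18285).
So ∂z/∂E = −n_x/n_z = −0.49231611 and ∂z/∂N = −n_y/n_z = −0.58603227.
Intercept c from Well A: 502.3 + 191799.46 + 2969582.55 = 3161884.32.
At (389706, 5067299): z_contact = −191858.5 − 2969600.7 + 3161884.32 = 425.1 m.
Depth below ground = 463 − 425.1 = 38 m.

38 m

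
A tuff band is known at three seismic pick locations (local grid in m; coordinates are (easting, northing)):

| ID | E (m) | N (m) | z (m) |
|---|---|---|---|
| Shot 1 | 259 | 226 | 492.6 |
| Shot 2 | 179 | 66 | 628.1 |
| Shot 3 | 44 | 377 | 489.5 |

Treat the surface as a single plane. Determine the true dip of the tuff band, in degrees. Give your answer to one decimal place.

Let the plane be z = a·E + b·N + c.
Shot 2−Shot 1: −80a − 160b = 135.5;  Shot 3−Shot 1: −215a + 151b = −3.1.
Solving gives a = −0.42953, b = −0.63211.
Gradient magnitude |∇z| = √(a² + b²) = √(0.18450 + 0.39956) = 0.76424.
True dip = arctan(0.76424) = 37.4°, dipping toward NE (azimuth ≈ 034°).

37.4°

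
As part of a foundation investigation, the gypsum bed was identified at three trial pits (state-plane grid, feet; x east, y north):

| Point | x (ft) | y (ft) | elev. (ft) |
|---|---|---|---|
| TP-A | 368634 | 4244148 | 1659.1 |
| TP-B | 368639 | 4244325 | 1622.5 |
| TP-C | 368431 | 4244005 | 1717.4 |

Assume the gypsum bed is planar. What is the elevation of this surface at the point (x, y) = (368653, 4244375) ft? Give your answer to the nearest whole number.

1610 ft

Let the plane be z = a·x + b·y + c.
TP-B−TP-A: 5a + 177b = −36.6;  TP-C−TP-A: −203a − 143b = 58.3.
Solving gives a = −0.14440311, b = −0.20270048.
Then c = 1659.1 − a·368634 − b·4244148 = 915181.82.
At (368653, 4244375): z = −53234.6 − 860336.8 + 915181.82 = 1610.3 ft.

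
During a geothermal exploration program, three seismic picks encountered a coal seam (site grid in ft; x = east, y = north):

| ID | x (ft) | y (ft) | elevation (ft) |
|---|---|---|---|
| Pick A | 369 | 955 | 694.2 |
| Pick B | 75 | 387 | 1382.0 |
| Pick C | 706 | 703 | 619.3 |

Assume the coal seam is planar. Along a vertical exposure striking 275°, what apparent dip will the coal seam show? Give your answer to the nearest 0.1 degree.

36.5°

Two edge vectors: Pick A→Pick B = (-294, -568, 687.8), Pick A→Pick C = (337, -252, -74.9).
Normal n = (Pick A→Pick B) × (Pick A→Pick C) = (215868.8, 209768, 265504).
So ∂z/∂x = −n_x/n_z = −0.81305 and ∂z/∂y = −n_y/n_z = −0.79007.
Unit vector along 275° is (sin 275°, cos 275°) = (-0.9962, 0.0872).
Slope in that direction = a·(-0.9962) + b·(0.0872) = 0.74110.
Apparent dip = arctan|0.74110| = 36.5° (true dip is 48.6°, so apparent ≤ true as expected).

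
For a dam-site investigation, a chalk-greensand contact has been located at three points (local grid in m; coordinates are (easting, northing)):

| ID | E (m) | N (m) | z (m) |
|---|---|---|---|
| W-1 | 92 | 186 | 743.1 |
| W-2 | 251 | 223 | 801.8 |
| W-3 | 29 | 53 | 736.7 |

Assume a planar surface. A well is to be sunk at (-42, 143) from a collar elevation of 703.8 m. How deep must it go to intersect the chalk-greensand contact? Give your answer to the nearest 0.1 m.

8.5 m

Let the plane be z = a·E + b·N + c.
W-2−W-1: 159a + 37b = 58.7;  W-3−W-1: −63a − 133b = −6.4.
Solving gives a = 0.40233, b = −0.14246.
Then c = 743.1 − a·92 − b·186 = 732.58.
At (-42, 143): z_contact = −16.90 − 20.37 + 732.58 = 695.31 m.
Depth below ground = 703.8 − 695.31 = 8.5 m.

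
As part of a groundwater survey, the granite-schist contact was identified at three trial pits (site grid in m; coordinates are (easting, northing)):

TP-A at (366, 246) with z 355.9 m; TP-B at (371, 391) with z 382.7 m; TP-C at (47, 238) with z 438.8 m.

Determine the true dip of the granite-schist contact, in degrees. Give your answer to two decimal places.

Two edge vectors: TP-A→TP-B = (5, 145, 26.8), TP-A→TP-C = (-319, -8, 82.9).
Normal n = (TP-A→TP-B) × (TP-A→TP-C) = (12234.9, -8963.7, 46215).
So ∂z/∂E = −n_x/n_z = −0.26474 and ∂z/∂N = −n_y/n_z = 0.19396.
Gradient magnitude |∇z| = √(a² + b²) = √(0.07009 + 0.03762) = 0.32819.
True dip = arctan(0.32819) = 18.17°, dipping toward SE (azimuth ≈ 126°).

18.17°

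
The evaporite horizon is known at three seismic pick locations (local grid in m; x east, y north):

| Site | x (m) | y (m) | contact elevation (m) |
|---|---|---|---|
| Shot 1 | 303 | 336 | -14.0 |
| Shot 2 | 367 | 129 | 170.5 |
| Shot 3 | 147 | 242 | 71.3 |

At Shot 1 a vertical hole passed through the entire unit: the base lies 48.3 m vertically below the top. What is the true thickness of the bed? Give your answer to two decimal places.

36.01 m

Let the plane be z = a·x + b·y + c.
Shot 2−Shot 1: 64a − 207b = 184.5;  Shot 3−Shot 1: −156a − 94b = 85.3.
Solving gives a = −0.00820, b = −0.89384.
|∇z| = √(a²+b²) = 0.89388, so dip δ = arctan(0.89388) = 41.79°.
True thickness = vertical thickness × cos δ = 48.3 × cos 41.79° = 36.01 m.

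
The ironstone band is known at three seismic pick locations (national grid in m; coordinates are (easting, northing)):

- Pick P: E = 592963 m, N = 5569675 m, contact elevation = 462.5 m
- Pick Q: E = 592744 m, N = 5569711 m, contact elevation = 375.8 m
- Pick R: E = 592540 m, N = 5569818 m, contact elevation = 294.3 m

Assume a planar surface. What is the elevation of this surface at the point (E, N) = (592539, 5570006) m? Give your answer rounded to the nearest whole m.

Two edge vectors: Pick P→Pick Q = (-219, 36, -86.7), Pick P→Pick R = (-423, 143, -168.2).
Normal n = (Pick P→Pick Q) × (Pick P→Pick R) = (6342.9, -161.7, -16089).
So ∂z/∂E = −n_x/n_z = 0.39423830 and ∂z/∂N = −n_y/n_z = −0.01005034.
Intercept c from Pick P: 462.5 − 233768.72 + 55977.16 = −177329.07.
At (592539, 5570006): z = 233601.6 − 55980.5 − 177329.07 = 292.0 m.

292 m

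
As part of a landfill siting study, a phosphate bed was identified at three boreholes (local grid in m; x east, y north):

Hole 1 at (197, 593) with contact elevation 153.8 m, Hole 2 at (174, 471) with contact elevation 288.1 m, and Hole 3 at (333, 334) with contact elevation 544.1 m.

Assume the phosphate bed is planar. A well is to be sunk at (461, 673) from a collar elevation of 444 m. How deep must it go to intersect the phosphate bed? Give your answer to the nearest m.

237 m

Two edge vectors: Hole 1→Hole 2 = (-23, -122, 134.3), Hole 1→Hole 3 = (136, -259, 390.3).
Normal n = (Hole 1→Hole 2) × (Hole 1→Hole 3) = (-12832.9, 27241.7, 22549).
So ∂z/∂x = −n_x/n_z = 0.56911 and ∂z/∂y = −n_y/n_z = −1.20811.
Intercept c from Hole 1: 153.8 − 112.12 + 716.41 = 758.09.
At (461, 673): z_contact = 262.4 − 813.1 + 758.09 = 207.4 m.
Depth below ground = 444 − 207.4 = 237 m.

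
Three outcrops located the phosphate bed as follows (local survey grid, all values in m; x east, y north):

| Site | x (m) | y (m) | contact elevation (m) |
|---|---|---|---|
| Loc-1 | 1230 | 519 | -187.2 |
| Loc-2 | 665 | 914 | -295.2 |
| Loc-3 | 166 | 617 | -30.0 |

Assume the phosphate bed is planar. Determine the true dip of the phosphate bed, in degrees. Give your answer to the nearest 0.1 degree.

30.7°

Two edge vectors: Loc-1→Loc-2 = (-565, 395, -108), Loc-1→Loc-3 = (-1064, 98, 157.2).
Normal n = (Loc-1→Loc-2) × (Loc-1→Loc-3) = (72678, 203730, 364910).
So ∂z/∂x = −n_x/n_z = −0.19917 and ∂z/∂y = −n_y/n_z = −0.55830.
Gradient magnitude |∇z| = √(a² + b²) = √(0.03967 + 0.31170) = 0.59276.
True dip = arctan(0.59276) = 30.7°, dipping toward NNE (azimuth ≈ 020°).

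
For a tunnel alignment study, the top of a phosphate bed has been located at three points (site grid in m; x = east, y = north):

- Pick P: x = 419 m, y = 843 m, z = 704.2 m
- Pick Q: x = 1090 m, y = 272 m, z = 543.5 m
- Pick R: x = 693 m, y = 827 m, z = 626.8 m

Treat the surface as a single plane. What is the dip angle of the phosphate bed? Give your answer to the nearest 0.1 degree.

Let the plane be z = a·x + b·y + c.
Pick Q−Pick P: 671a − 571b = −160.7;  Pick R−Pick P: 274a − 16b = −77.4.
Solving gives a = −0.28565, b = −0.05424.
Gradient magnitude |∇z| = √(a² + b²) = √(0.08160 + 0.00294) = 0.29075.
True dip = arctan(0.29075) = 16.2°, dipping toward E (azimuth ≈ 079°).

16.2°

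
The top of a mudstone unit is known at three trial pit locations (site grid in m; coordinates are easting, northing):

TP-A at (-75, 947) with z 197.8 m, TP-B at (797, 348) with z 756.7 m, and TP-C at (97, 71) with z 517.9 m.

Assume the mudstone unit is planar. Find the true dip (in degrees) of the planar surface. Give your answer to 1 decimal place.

Two edge vectors: TP-A→TP-B = (872, -599, 558.9), TP-A→TP-C = (172, -876, 320.1).
Normal n = (TP-A→TP-B) × (TP-A→TP-C) = (297856.5, -182996.4, -660844).
So ∂z/∂easting = −n_x/n_z = 0.45072 and ∂z/∂northing = −n_y/n_z = −0.27691.
Gradient magnitude |∇z| = √(a² + b²) = √(0.20315 + 0.07668) = 0.52899.
True dip = arctan(0.52899) = 27.9°, dipping toward WNW (azimuth ≈ 302°).

27.9°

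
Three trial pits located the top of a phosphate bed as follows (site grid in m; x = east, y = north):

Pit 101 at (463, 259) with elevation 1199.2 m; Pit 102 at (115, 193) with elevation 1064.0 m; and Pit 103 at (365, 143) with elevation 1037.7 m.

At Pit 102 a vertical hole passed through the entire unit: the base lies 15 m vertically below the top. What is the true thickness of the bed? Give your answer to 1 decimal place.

Two edge vectors: Pit 101→Pit 102 = (-348, -66, -135.2), Pit 101→Pit 103 = (-98, -116, -161.5).
Normal n = (Pit 101→Pit 102) × (Pit 101→Pit 103) = (-5024.2, -42952.4, 33900).
So ∂z/∂x = −n_x/n_z = 0.14821 and ∂z/∂y = −n_y/n_z = 1.26703.
|∇z| = √(a²+b²) = 1.27567, so dip δ = arctan(1.27567) = 51.91°.
True thickness = vertical thickness × cos δ = 15 × cos 51.91° = 9.3 m.

9.3 m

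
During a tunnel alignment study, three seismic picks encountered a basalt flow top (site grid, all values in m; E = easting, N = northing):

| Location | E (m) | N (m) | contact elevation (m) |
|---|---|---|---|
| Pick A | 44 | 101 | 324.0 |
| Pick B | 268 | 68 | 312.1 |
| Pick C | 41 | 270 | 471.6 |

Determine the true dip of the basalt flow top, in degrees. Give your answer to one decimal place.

Two edge vectors: Pick A→Pick B = (224, -33, -11.9), Pick A→Pick C = (-3, 169, 147.6).
Normal n = (Pick A→Pick B) × (Pick A→Pick C) = (-2859.7, -33026.7, 37757).
So ∂z/∂E = −n_x/n_z = 0.07574 and ∂z/∂N = −n_y/n_z = 0.87472.
Gradient magnitude |∇z| = √(a² + b²) = √(0.00574 + 0.76513) = 0.87799.
True dip = arctan(0.87799) = 41.3°, dipping toward S (azimuth ≈ 185°).

41.3°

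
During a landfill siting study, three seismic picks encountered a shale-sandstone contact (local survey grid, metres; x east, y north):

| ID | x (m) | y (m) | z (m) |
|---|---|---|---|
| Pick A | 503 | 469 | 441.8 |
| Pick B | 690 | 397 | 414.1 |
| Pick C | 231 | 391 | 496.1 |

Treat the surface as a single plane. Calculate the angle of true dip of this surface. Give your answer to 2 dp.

Two edge vectors: Pick A→Pick B = (187, -72, -27.7), Pick A→Pick C = (-272, -78, 54.3).
Normal n = (Pick A→Pick B) × (Pick A→Pick C) = (-6070.2, -2619.7, -34170).
So ∂z/∂x = −n_x/n_z = −0.17765 and ∂z/∂y = −n_y/n_z = −0.07667.
Gradient magnitude |∇z| = √(a² + b²) = √(0.03156 + 0.00588) = 0.19348.
True dip = arctan(0.19348) = 10.95°, dipping toward ENE (azimuth ≈ 067°).

10.95°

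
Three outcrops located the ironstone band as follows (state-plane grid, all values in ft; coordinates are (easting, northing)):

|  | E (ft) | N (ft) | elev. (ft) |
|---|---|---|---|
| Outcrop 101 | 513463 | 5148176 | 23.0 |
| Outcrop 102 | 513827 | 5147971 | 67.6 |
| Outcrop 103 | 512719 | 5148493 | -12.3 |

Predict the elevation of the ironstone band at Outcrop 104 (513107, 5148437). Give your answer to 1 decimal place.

Two edge vectors: Outcrop 101→Outcrop 102 = (364, -205, 44.6), Outcrop 101→Outcrop 103 = (-744, 317, -35.3).
Normal n = (Outcrop 101→Outcrop 102) × (Outcrop 101→Outcrop 103) = (-6901.7, -20333.2, -37132).
So ∂z/∂E = −n_x/n_z = −0.185869331 and ∂z/∂N = −n_y/n_z = −0.547592373.
Intercept c from Outcrop 101: 23 + 95437.02 + 2819101.91 = 2914561.94.
At (513107, 5148437): z = −95370.9 − 2819244.8 + 2914561.94 = -53.8 ft.

-53.8 ft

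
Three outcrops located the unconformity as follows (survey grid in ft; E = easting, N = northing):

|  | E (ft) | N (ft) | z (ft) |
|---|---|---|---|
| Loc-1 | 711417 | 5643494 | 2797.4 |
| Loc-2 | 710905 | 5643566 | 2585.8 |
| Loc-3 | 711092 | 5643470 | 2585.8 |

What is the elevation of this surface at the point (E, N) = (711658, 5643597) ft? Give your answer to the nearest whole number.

3049 ft

Two edge vectors: Loc-1→Loc-2 = (-512, 72, -211.6), Loc-1→Loc-3 = (-325, -24, -211.6).
Normal n = (Loc-1→Loc-2) × (Loc-1→Loc-3) = (-20313.6, -39569.2, 35688).
So ∂z/∂E = −n_x/n_z = 0.56919973 and ∂z/∂N = −n_y/n_z = 1.10875364.
Intercept c from Loc-1: 2797.4 − 404938.37 − 6257244.53 = −6659385.49.
At (711658, 5643597): z = 405075.5 + 6257358.7 − 6659385.49 = 3048.8 ft.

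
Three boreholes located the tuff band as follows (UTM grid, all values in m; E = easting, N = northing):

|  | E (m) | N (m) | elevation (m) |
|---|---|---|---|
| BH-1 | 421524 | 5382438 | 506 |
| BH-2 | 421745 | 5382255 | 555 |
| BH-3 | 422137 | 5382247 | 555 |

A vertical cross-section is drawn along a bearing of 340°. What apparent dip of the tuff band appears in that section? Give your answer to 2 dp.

Let the plane be z = a·E + b·N + c.
BH-2−BH-1: 221a − 183b = 49;  BH-3−BH-1: 613a − 191b = 49.
Solving gives a = −0.00560, b = −0.27453.
Unit vector along 340° is (sin 340°, cos 340°) = (-0.3420, 0.9397).
Slope in that direction = a·(-0.3420) + b·(0.9397) = −0.25605.
Apparent dip = arctan|0.25605| = 14.36° (true dip is 15.4°, so apparent ≤ true as expected).

14.36°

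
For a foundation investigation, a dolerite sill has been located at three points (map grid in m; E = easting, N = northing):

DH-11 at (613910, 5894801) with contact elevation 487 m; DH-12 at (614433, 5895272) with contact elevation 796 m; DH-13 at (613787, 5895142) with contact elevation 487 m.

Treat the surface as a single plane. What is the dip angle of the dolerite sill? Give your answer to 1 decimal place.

Let the plane be z = a·E + b·N + c.
DH-12−DH-11: 523a + 471b = 309;  DH-13−DH-11: −123a + 341b = 0.
Solving gives a = 0.44596, b = 0.16086.
Gradient magnitude |∇z| = √(a² + b²) = √(0.19888 + 0.02588) = 0.47408.
True dip = arctan(0.47408) = 25.4°, dipping toward WSW (azimuth ≈ 250°).

25.4°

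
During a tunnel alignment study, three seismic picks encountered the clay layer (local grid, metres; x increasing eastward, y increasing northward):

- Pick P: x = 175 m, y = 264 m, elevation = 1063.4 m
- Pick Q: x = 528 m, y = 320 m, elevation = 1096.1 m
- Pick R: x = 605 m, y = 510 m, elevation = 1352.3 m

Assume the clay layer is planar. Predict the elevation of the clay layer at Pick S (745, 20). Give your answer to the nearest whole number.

648 m

Two edge vectors: Pick P→Pick Q = (353, 56, 32.7), Pick P→Pick R = (430, 246, 288.9).
Normal n = (Pick P→Pick Q) × (Pick P→Pick R) = (8134.2, -87920.7, 62758).
So ∂z/∂x = −n_x/n_z = −0.12961 and ∂z/∂y = −n_y/n_z = 1.40095.
Intercept c from Pick P: 1063.4 + 22.68 − 369.85 = 716.23.
At (745, 20): z = −96.6 + 28.0 + 716.23 = 647.7 m.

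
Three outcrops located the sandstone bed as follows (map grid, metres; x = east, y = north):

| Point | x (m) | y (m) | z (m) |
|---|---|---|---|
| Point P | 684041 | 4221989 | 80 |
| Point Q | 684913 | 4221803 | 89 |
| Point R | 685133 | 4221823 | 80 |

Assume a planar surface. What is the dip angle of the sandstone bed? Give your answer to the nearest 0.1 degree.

Let the plane be z = a·x + b·y + c.
Point Q−Point P: 872a − 186b = 9;  Point R−Point P: 1092a − 166b = 0.
Solving gives a = −0.02560, b = −0.16840.
Gradient magnitude |∇z| = √(a² + b²) = √(0.00066 + 0.02836) = 0.17034.
True dip = arctan(0.17034) = 9.7°, dipping toward N (azimuth ≈ 009°).

9.7°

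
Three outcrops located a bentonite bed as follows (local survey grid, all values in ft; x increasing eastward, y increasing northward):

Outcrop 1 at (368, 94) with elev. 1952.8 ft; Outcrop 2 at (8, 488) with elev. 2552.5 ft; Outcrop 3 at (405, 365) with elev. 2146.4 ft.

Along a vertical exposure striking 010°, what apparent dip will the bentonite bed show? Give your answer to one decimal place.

Let the plane be z = a·x + b·y + c.
Outcrop 2−Outcrop 1: −360a + 394b = 599.7;  Outcrop 3−Outcrop 1: 37a + 271b = 193.6.
Solving gives a = −0.76906, b = 0.81939.
Unit vector along 010° is (sin 10°, cos 10°) = (0.1736, 0.9848).
Slope in that direction = a·(0.1736) + b·(0.9848) = 0.67340.
Apparent dip = arctan|0.67340| = 34.0° (true dip is 48.3°, so apparent ≤ true as expected).

34.0°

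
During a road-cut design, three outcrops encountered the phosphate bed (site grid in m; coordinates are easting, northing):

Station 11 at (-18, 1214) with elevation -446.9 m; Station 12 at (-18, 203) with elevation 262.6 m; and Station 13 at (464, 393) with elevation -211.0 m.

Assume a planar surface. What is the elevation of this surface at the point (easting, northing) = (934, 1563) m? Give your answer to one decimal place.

-1363.9 m

Let the plane be z = a·easting + b·northing + c.
Station 12−Station 11: 0a − 1011b = 709.5;  Station 13−Station 11: 482a − 821b = 235.9.
Solving gives a = −0.705937, b = −0.701780.
Then c = -446.9 − a·-18 − b·1214 = 392.35.
At (934, 1563): z = −659.3 − 1096.9 + 392.35 = -1363.9 m.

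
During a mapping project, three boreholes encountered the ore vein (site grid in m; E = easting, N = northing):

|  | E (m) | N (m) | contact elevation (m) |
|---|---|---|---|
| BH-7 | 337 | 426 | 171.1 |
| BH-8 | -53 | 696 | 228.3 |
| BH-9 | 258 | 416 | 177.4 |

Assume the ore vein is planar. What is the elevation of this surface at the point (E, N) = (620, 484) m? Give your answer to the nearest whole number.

Two edge vectors: BH-7→BH-8 = (-390, 270, 57.2), BH-7→BH-9 = (-79, -10, 6.3).
Normal n = (BH-7→BH-8) × (BH-7→BH-9) = (2273, -2061.8, 25230).
So ∂z/∂E = −n_x/n_z = −0.09009 and ∂z/∂N = −n_y/n_z = 0.08172.
Intercept c from BH-7: 171.1 + 30.36 − 34.81 = 166.65.
At (620, 484): z = −55.9 + 39.6 + 166.65 = 150.3 m.

150 m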